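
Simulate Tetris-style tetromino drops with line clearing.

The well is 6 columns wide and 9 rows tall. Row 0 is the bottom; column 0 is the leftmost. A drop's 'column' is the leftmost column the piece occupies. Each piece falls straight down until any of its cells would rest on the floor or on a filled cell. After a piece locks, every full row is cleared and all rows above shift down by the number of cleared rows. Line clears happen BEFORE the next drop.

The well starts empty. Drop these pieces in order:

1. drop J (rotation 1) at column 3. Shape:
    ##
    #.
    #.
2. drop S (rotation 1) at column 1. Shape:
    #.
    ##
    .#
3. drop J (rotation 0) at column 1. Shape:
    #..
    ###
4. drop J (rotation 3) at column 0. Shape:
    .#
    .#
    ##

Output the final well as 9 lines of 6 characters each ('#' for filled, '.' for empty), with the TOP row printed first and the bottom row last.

Answer: ......
.#....
.#....
##....
.#....
.###..
.#.##.
.###..
..##..

Derivation:
Drop 1: J rot1 at col 3 lands with bottom-row=0; cleared 0 line(s) (total 0); column heights now [0 0 0 3 3 0], max=3
Drop 2: S rot1 at col 1 lands with bottom-row=0; cleared 0 line(s) (total 0); column heights now [0 3 2 3 3 0], max=3
Drop 3: J rot0 at col 1 lands with bottom-row=3; cleared 0 line(s) (total 0); column heights now [0 5 4 4 3 0], max=5
Drop 4: J rot3 at col 0 lands with bottom-row=5; cleared 0 line(s) (total 0); column heights now [6 8 4 4 3 0], max=8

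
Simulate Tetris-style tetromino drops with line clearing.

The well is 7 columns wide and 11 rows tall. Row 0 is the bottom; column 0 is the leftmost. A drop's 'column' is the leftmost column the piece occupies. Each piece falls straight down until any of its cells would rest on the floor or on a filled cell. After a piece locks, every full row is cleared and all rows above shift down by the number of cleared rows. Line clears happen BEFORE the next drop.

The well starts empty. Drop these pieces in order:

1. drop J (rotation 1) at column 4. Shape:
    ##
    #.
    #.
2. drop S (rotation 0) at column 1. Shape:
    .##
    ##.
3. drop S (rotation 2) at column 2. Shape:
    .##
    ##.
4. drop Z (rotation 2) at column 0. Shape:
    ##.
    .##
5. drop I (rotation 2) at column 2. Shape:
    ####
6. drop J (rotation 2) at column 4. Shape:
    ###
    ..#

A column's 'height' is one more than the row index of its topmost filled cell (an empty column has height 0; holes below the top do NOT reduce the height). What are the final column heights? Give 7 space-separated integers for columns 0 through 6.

Answer: 0 4 4 4 5 5 5

Derivation:
Drop 1: J rot1 at col 4 lands with bottom-row=0; cleared 0 line(s) (total 0); column heights now [0 0 0 0 3 3 0], max=3
Drop 2: S rot0 at col 1 lands with bottom-row=0; cleared 0 line(s) (total 0); column heights now [0 1 2 2 3 3 0], max=3
Drop 3: S rot2 at col 2 lands with bottom-row=2; cleared 0 line(s) (total 0); column heights now [0 1 3 4 4 3 0], max=4
Drop 4: Z rot2 at col 0 lands with bottom-row=3; cleared 0 line(s) (total 0); column heights now [5 5 4 4 4 3 0], max=5
Drop 5: I rot2 at col 2 lands with bottom-row=4; cleared 0 line(s) (total 0); column heights now [5 5 5 5 5 5 0], max=5
Drop 6: J rot2 at col 4 lands with bottom-row=4; cleared 1 line(s) (total 1); column heights now [0 4 4 4 5 5 5], max=5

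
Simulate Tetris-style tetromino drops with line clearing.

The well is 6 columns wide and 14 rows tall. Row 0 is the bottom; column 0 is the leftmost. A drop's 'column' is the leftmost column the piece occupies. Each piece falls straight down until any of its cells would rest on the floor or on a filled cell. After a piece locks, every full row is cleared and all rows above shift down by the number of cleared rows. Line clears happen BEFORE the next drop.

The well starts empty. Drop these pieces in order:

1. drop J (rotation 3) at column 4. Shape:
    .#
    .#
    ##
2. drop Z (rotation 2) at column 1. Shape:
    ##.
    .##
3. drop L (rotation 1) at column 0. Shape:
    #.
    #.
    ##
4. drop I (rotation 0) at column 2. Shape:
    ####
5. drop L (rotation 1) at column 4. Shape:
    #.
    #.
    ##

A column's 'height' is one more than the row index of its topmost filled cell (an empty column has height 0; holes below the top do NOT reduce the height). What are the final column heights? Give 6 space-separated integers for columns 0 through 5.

Drop 1: J rot3 at col 4 lands with bottom-row=0; cleared 0 line(s) (total 0); column heights now [0 0 0 0 1 3], max=3
Drop 2: Z rot2 at col 1 lands with bottom-row=0; cleared 0 line(s) (total 0); column heights now [0 2 2 1 1 3], max=3
Drop 3: L rot1 at col 0 lands with bottom-row=2; cleared 0 line(s) (total 0); column heights now [5 3 2 1 1 3], max=5
Drop 4: I rot0 at col 2 lands with bottom-row=3; cleared 0 line(s) (total 0); column heights now [5 3 4 4 4 4], max=5
Drop 5: L rot1 at col 4 lands with bottom-row=4; cleared 0 line(s) (total 0); column heights now [5 3 4 4 7 5], max=7

Answer: 5 3 4 4 7 5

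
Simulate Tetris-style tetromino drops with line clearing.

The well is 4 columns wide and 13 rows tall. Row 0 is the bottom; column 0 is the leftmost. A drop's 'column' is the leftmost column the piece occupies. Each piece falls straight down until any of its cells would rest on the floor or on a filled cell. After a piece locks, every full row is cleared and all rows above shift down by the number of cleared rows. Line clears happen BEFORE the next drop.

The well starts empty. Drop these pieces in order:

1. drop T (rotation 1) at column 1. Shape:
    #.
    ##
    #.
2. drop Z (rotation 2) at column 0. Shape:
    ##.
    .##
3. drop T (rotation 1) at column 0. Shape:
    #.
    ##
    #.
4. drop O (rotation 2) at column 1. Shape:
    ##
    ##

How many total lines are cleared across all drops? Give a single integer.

Drop 1: T rot1 at col 1 lands with bottom-row=0; cleared 0 line(s) (total 0); column heights now [0 3 2 0], max=3
Drop 2: Z rot2 at col 0 lands with bottom-row=3; cleared 0 line(s) (total 0); column heights now [5 5 4 0], max=5
Drop 3: T rot1 at col 0 lands with bottom-row=5; cleared 0 line(s) (total 0); column heights now [8 7 4 0], max=8
Drop 4: O rot2 at col 1 lands with bottom-row=7; cleared 0 line(s) (total 0); column heights now [8 9 9 0], max=9

Answer: 0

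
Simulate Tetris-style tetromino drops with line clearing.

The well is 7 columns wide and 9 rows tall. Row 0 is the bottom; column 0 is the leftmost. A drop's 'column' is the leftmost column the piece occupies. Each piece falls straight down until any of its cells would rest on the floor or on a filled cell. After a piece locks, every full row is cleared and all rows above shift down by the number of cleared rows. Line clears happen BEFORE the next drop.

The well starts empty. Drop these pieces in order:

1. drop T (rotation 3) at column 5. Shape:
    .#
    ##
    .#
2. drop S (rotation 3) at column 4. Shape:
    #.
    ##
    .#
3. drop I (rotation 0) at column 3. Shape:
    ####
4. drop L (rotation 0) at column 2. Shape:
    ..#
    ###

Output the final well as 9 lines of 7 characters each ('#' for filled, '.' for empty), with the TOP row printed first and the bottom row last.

Drop 1: T rot3 at col 5 lands with bottom-row=0; cleared 0 line(s) (total 0); column heights now [0 0 0 0 0 2 3], max=3
Drop 2: S rot3 at col 4 lands with bottom-row=2; cleared 0 line(s) (total 0); column heights now [0 0 0 0 5 4 3], max=5
Drop 3: I rot0 at col 3 lands with bottom-row=5; cleared 0 line(s) (total 0); column heights now [0 0 0 6 6 6 6], max=6
Drop 4: L rot0 at col 2 lands with bottom-row=6; cleared 0 line(s) (total 0); column heights now [0 0 7 7 8 6 6], max=8

Answer: .......
....#..
..###..
...####
....#..
....##.
.....##
.....##
......#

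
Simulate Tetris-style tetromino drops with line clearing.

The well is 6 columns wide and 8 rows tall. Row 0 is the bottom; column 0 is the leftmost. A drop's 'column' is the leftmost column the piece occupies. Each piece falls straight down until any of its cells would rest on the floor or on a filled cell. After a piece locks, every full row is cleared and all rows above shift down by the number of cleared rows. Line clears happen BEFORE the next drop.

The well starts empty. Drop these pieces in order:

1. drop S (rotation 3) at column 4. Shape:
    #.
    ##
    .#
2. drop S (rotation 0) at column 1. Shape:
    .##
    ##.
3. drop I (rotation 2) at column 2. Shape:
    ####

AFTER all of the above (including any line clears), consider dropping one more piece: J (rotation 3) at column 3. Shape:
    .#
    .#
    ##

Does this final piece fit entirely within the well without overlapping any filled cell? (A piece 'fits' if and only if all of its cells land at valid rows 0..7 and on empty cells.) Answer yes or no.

Drop 1: S rot3 at col 4 lands with bottom-row=0; cleared 0 line(s) (total 0); column heights now [0 0 0 0 3 2], max=3
Drop 2: S rot0 at col 1 lands with bottom-row=0; cleared 0 line(s) (total 0); column heights now [0 1 2 2 3 2], max=3
Drop 3: I rot2 at col 2 lands with bottom-row=3; cleared 0 line(s) (total 0); column heights now [0 1 4 4 4 4], max=4
Test piece J rot3 at col 3 (width 2): heights before test = [0 1 4 4 4 4]; fits = True

Answer: yes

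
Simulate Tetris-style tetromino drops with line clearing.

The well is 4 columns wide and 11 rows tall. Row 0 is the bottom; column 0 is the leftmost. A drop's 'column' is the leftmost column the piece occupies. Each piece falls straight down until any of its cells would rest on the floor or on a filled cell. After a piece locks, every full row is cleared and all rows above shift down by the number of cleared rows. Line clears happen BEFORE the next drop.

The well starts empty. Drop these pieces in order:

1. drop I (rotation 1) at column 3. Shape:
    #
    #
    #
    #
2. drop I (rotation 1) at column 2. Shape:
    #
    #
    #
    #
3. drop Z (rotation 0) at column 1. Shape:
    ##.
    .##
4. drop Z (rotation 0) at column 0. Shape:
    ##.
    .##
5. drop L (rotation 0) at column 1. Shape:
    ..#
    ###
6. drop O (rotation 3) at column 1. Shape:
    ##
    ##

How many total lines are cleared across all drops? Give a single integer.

Answer: 0

Derivation:
Drop 1: I rot1 at col 3 lands with bottom-row=0; cleared 0 line(s) (total 0); column heights now [0 0 0 4], max=4
Drop 2: I rot1 at col 2 lands with bottom-row=0; cleared 0 line(s) (total 0); column heights now [0 0 4 4], max=4
Drop 3: Z rot0 at col 1 lands with bottom-row=4; cleared 0 line(s) (total 0); column heights now [0 6 6 5], max=6
Drop 4: Z rot0 at col 0 lands with bottom-row=6; cleared 0 line(s) (total 0); column heights now [8 8 7 5], max=8
Drop 5: L rot0 at col 1 lands with bottom-row=8; cleared 0 line(s) (total 0); column heights now [8 9 9 10], max=10
Drop 6: O rot3 at col 1 lands with bottom-row=9; cleared 0 line(s) (total 0); column heights now [8 11 11 10], max=11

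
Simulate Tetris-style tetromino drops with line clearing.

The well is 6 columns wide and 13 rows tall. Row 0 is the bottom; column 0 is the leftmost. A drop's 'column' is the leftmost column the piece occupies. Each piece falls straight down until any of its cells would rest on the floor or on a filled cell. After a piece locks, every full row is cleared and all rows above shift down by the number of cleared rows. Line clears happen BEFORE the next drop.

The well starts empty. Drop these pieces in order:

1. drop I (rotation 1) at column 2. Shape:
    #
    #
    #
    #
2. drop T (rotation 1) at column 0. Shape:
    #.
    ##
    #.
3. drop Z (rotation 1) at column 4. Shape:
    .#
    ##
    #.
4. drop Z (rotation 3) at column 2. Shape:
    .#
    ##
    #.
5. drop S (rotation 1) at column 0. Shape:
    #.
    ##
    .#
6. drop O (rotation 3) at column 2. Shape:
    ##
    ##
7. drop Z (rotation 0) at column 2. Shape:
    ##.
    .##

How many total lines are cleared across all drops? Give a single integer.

Answer: 0

Derivation:
Drop 1: I rot1 at col 2 lands with bottom-row=0; cleared 0 line(s) (total 0); column heights now [0 0 4 0 0 0], max=4
Drop 2: T rot1 at col 0 lands with bottom-row=0; cleared 0 line(s) (total 0); column heights now [3 2 4 0 0 0], max=4
Drop 3: Z rot1 at col 4 lands with bottom-row=0; cleared 0 line(s) (total 0); column heights now [3 2 4 0 2 3], max=4
Drop 4: Z rot3 at col 2 lands with bottom-row=4; cleared 0 line(s) (total 0); column heights now [3 2 6 7 2 3], max=7
Drop 5: S rot1 at col 0 lands with bottom-row=2; cleared 0 line(s) (total 0); column heights now [5 4 6 7 2 3], max=7
Drop 6: O rot3 at col 2 lands with bottom-row=7; cleared 0 line(s) (total 0); column heights now [5 4 9 9 2 3], max=9
Drop 7: Z rot0 at col 2 lands with bottom-row=9; cleared 0 line(s) (total 0); column heights now [5 4 11 11 10 3], max=11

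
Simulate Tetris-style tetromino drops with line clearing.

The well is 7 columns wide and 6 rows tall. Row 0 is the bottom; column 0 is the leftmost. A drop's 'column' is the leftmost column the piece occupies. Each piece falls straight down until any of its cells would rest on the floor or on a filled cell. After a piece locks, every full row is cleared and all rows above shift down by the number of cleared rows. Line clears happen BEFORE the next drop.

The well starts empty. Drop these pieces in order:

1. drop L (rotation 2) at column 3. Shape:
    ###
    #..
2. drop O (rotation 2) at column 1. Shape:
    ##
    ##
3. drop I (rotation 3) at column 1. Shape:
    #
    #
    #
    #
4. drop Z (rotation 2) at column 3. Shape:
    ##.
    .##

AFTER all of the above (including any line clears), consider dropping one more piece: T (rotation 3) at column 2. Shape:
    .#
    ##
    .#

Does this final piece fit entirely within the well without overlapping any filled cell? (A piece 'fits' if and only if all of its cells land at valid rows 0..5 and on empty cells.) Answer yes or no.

Answer: no

Derivation:
Drop 1: L rot2 at col 3 lands with bottom-row=0; cleared 0 line(s) (total 0); column heights now [0 0 0 2 2 2 0], max=2
Drop 2: O rot2 at col 1 lands with bottom-row=0; cleared 0 line(s) (total 0); column heights now [0 2 2 2 2 2 0], max=2
Drop 3: I rot3 at col 1 lands with bottom-row=2; cleared 0 line(s) (total 0); column heights now [0 6 2 2 2 2 0], max=6
Drop 4: Z rot2 at col 3 lands with bottom-row=2; cleared 0 line(s) (total 0); column heights now [0 6 2 4 4 3 0], max=6
Test piece T rot3 at col 2 (width 2): heights before test = [0 6 2 4 4 3 0]; fits = False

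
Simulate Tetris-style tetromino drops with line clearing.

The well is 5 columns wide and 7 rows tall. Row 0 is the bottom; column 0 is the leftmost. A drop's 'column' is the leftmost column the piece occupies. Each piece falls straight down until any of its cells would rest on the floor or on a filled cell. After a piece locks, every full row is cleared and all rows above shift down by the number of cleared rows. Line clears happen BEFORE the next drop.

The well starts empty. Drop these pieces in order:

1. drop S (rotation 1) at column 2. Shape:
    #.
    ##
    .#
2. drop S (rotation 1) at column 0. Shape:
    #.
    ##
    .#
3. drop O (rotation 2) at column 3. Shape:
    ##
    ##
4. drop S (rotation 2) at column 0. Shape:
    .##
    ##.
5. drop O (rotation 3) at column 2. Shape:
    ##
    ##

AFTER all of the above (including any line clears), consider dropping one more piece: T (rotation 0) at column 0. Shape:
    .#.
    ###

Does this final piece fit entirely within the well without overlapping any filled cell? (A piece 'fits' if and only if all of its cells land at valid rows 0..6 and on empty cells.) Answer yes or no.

Answer: no

Derivation:
Drop 1: S rot1 at col 2 lands with bottom-row=0; cleared 0 line(s) (total 0); column heights now [0 0 3 2 0], max=3
Drop 2: S rot1 at col 0 lands with bottom-row=0; cleared 0 line(s) (total 0); column heights now [3 2 3 2 0], max=3
Drop 3: O rot2 at col 3 lands with bottom-row=2; cleared 0 line(s) (total 0); column heights now [3 2 3 4 4], max=4
Drop 4: S rot2 at col 0 lands with bottom-row=3; cleared 0 line(s) (total 0); column heights now [4 5 5 4 4], max=5
Drop 5: O rot3 at col 2 lands with bottom-row=5; cleared 0 line(s) (total 0); column heights now [4 5 7 7 4], max=7
Test piece T rot0 at col 0 (width 3): heights before test = [4 5 7 7 4]; fits = False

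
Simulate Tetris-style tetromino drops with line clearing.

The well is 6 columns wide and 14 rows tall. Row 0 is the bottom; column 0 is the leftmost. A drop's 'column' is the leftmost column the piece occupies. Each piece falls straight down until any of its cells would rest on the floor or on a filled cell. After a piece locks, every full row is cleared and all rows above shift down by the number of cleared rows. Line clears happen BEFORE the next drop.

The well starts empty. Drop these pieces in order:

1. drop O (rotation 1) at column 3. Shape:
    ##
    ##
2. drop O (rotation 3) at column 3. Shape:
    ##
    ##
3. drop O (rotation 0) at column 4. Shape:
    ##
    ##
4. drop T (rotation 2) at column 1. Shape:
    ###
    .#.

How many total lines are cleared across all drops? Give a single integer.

Drop 1: O rot1 at col 3 lands with bottom-row=0; cleared 0 line(s) (total 0); column heights now [0 0 0 2 2 0], max=2
Drop 2: O rot3 at col 3 lands with bottom-row=2; cleared 0 line(s) (total 0); column heights now [0 0 0 4 4 0], max=4
Drop 3: O rot0 at col 4 lands with bottom-row=4; cleared 0 line(s) (total 0); column heights now [0 0 0 4 6 6], max=6
Drop 4: T rot2 at col 1 lands with bottom-row=3; cleared 0 line(s) (total 0); column heights now [0 5 5 5 6 6], max=6

Answer: 0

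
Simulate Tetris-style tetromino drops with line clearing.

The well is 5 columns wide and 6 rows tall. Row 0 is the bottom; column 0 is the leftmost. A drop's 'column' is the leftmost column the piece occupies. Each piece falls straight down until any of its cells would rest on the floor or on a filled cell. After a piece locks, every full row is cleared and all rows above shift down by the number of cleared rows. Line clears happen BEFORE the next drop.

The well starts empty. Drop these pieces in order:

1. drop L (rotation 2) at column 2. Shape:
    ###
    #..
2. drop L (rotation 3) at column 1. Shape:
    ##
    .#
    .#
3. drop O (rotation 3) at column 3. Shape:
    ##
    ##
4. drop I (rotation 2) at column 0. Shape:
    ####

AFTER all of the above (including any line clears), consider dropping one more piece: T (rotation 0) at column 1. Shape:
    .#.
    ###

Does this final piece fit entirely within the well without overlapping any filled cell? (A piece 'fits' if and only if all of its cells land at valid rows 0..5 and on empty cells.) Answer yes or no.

Drop 1: L rot2 at col 2 lands with bottom-row=0; cleared 0 line(s) (total 0); column heights now [0 0 2 2 2], max=2
Drop 2: L rot3 at col 1 lands with bottom-row=2; cleared 0 line(s) (total 0); column heights now [0 5 5 2 2], max=5
Drop 3: O rot3 at col 3 lands with bottom-row=2; cleared 0 line(s) (total 0); column heights now [0 5 5 4 4], max=5
Drop 4: I rot2 at col 0 lands with bottom-row=5; cleared 0 line(s) (total 0); column heights now [6 6 6 6 4], max=6
Test piece T rot0 at col 1 (width 3): heights before test = [6 6 6 6 4]; fits = False

Answer: no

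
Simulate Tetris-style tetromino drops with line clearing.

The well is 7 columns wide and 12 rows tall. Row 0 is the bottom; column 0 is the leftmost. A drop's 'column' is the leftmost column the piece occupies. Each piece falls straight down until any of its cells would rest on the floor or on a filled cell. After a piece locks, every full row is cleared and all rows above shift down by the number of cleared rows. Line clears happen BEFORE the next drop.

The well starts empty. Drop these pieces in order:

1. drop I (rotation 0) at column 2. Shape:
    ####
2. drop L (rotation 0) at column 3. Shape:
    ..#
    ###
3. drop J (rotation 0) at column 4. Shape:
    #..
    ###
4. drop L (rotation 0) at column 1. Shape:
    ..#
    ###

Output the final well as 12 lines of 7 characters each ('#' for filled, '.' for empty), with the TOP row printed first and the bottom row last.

Answer: .......
.......
.......
.......
.......
.......
.......
....#..
...####
.###.#.
...###.
..####.

Derivation:
Drop 1: I rot0 at col 2 lands with bottom-row=0; cleared 0 line(s) (total 0); column heights now [0 0 1 1 1 1 0], max=1
Drop 2: L rot0 at col 3 lands with bottom-row=1; cleared 0 line(s) (total 0); column heights now [0 0 1 2 2 3 0], max=3
Drop 3: J rot0 at col 4 lands with bottom-row=3; cleared 0 line(s) (total 0); column heights now [0 0 1 2 5 4 4], max=5
Drop 4: L rot0 at col 1 lands with bottom-row=2; cleared 0 line(s) (total 0); column heights now [0 3 3 4 5 4 4], max=5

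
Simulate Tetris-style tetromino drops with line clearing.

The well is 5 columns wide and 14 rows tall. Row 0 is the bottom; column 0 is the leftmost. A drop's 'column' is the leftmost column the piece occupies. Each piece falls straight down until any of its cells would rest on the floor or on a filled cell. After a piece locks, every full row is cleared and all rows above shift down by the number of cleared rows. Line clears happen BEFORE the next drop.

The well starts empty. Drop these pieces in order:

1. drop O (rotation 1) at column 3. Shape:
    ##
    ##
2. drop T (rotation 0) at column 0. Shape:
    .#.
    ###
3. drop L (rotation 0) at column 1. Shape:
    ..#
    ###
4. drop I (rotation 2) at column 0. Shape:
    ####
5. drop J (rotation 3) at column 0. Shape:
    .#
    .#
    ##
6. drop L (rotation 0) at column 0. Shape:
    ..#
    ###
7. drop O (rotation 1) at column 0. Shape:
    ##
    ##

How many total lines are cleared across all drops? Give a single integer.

Answer: 1

Derivation:
Drop 1: O rot1 at col 3 lands with bottom-row=0; cleared 0 line(s) (total 0); column heights now [0 0 0 2 2], max=2
Drop 2: T rot0 at col 0 lands with bottom-row=0; cleared 1 line(s) (total 1); column heights now [0 1 0 1 1], max=1
Drop 3: L rot0 at col 1 lands with bottom-row=1; cleared 0 line(s) (total 1); column heights now [0 2 2 3 1], max=3
Drop 4: I rot2 at col 0 lands with bottom-row=3; cleared 0 line(s) (total 1); column heights now [4 4 4 4 1], max=4
Drop 5: J rot3 at col 0 lands with bottom-row=4; cleared 0 line(s) (total 1); column heights now [5 7 4 4 1], max=7
Drop 6: L rot0 at col 0 lands with bottom-row=7; cleared 0 line(s) (total 1); column heights now [8 8 9 4 1], max=9
Drop 7: O rot1 at col 0 lands with bottom-row=8; cleared 0 line(s) (total 1); column heights now [10 10 9 4 1], max=10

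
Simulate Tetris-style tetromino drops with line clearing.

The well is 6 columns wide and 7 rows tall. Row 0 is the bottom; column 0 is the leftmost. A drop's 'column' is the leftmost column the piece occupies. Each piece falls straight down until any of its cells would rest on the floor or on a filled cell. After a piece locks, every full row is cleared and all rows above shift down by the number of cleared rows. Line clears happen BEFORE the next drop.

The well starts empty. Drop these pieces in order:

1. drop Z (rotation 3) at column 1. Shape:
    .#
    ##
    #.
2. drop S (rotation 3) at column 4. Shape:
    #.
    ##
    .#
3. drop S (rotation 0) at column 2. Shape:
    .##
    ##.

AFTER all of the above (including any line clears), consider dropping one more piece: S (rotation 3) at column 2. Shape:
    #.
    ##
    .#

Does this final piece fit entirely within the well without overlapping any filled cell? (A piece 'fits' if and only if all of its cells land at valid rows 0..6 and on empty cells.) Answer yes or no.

Drop 1: Z rot3 at col 1 lands with bottom-row=0; cleared 0 line(s) (total 0); column heights now [0 2 3 0 0 0], max=3
Drop 2: S rot3 at col 4 lands with bottom-row=0; cleared 0 line(s) (total 0); column heights now [0 2 3 0 3 2], max=3
Drop 3: S rot0 at col 2 lands with bottom-row=3; cleared 0 line(s) (total 0); column heights now [0 2 4 5 5 2], max=5
Test piece S rot3 at col 2 (width 2): heights before test = [0 2 4 5 5 2]; fits = False

Answer: no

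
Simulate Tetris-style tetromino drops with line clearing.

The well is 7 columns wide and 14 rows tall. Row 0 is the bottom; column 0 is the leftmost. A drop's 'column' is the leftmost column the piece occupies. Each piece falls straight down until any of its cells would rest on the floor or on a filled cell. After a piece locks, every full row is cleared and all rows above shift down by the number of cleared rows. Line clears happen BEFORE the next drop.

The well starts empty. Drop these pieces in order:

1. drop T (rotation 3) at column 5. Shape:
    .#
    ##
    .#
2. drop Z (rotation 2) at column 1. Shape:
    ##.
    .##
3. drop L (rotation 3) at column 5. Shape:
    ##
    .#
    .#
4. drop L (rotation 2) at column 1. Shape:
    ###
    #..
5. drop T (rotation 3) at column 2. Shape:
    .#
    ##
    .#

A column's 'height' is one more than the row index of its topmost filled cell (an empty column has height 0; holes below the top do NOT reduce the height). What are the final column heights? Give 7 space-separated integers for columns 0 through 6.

Drop 1: T rot3 at col 5 lands with bottom-row=0; cleared 0 line(s) (total 0); column heights now [0 0 0 0 0 2 3], max=3
Drop 2: Z rot2 at col 1 lands with bottom-row=0; cleared 0 line(s) (total 0); column heights now [0 2 2 1 0 2 3], max=3
Drop 3: L rot3 at col 5 lands with bottom-row=3; cleared 0 line(s) (total 0); column heights now [0 2 2 1 0 6 6], max=6
Drop 4: L rot2 at col 1 lands with bottom-row=2; cleared 0 line(s) (total 0); column heights now [0 4 4 4 0 6 6], max=6
Drop 5: T rot3 at col 2 lands with bottom-row=4; cleared 0 line(s) (total 0); column heights now [0 4 6 7 0 6 6], max=7

Answer: 0 4 6 7 0 6 6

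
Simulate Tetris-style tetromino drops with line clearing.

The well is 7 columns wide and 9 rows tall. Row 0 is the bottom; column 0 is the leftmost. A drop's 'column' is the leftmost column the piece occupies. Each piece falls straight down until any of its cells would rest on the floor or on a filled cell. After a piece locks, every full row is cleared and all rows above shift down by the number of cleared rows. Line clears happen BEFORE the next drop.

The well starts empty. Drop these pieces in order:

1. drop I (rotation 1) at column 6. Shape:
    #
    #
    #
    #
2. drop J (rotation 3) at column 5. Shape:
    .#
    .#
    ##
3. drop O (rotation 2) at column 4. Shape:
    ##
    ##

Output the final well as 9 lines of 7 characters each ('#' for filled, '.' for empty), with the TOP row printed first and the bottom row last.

Drop 1: I rot1 at col 6 lands with bottom-row=0; cleared 0 line(s) (total 0); column heights now [0 0 0 0 0 0 4], max=4
Drop 2: J rot3 at col 5 lands with bottom-row=4; cleared 0 line(s) (total 0); column heights now [0 0 0 0 0 5 7], max=7
Drop 3: O rot2 at col 4 lands with bottom-row=5; cleared 0 line(s) (total 0); column heights now [0 0 0 0 7 7 7], max=7

Answer: .......
.......
....###
....###
.....##
......#
......#
......#
......#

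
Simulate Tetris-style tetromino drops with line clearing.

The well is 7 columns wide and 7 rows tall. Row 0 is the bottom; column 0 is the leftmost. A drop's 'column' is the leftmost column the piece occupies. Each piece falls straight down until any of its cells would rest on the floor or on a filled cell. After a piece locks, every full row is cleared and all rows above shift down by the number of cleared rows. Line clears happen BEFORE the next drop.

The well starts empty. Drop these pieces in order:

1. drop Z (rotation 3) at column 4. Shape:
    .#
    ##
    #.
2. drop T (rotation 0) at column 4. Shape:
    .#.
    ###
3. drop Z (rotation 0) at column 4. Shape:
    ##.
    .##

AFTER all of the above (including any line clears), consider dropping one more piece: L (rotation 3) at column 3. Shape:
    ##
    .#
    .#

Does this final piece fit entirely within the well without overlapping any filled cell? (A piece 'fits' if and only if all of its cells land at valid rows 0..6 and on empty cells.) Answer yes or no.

Answer: no

Derivation:
Drop 1: Z rot3 at col 4 lands with bottom-row=0; cleared 0 line(s) (total 0); column heights now [0 0 0 0 2 3 0], max=3
Drop 2: T rot0 at col 4 lands with bottom-row=3; cleared 0 line(s) (total 0); column heights now [0 0 0 0 4 5 4], max=5
Drop 3: Z rot0 at col 4 lands with bottom-row=5; cleared 0 line(s) (total 0); column heights now [0 0 0 0 7 7 6], max=7
Test piece L rot3 at col 3 (width 2): heights before test = [0 0 0 0 7 7 6]; fits = False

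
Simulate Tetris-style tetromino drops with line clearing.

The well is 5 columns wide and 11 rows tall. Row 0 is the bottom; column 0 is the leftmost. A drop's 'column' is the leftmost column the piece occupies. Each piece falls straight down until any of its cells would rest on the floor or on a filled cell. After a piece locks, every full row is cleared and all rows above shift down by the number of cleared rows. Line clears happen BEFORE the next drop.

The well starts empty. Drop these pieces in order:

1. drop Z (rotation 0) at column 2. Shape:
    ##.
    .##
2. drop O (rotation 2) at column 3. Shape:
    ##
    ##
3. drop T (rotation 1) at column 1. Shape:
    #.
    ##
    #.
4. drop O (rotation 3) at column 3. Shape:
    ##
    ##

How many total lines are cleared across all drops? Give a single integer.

Answer: 0

Derivation:
Drop 1: Z rot0 at col 2 lands with bottom-row=0; cleared 0 line(s) (total 0); column heights now [0 0 2 2 1], max=2
Drop 2: O rot2 at col 3 lands with bottom-row=2; cleared 0 line(s) (total 0); column heights now [0 0 2 4 4], max=4
Drop 3: T rot1 at col 1 lands with bottom-row=1; cleared 0 line(s) (total 0); column heights now [0 4 3 4 4], max=4
Drop 4: O rot3 at col 3 lands with bottom-row=4; cleared 0 line(s) (total 0); column heights now [0 4 3 6 6], max=6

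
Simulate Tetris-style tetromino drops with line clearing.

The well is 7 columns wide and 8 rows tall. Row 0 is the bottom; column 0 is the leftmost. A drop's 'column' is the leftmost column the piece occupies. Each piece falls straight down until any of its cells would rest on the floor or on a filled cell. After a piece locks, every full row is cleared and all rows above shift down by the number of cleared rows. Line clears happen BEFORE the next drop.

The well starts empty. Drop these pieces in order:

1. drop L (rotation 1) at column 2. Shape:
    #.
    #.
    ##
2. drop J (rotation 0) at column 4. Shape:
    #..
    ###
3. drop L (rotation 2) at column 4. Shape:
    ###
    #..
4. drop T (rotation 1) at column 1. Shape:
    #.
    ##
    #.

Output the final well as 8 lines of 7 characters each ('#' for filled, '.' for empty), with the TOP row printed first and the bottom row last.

Drop 1: L rot1 at col 2 lands with bottom-row=0; cleared 0 line(s) (total 0); column heights now [0 0 3 1 0 0 0], max=3
Drop 2: J rot0 at col 4 lands with bottom-row=0; cleared 0 line(s) (total 0); column heights now [0 0 3 1 2 1 1], max=3
Drop 3: L rot2 at col 4 lands with bottom-row=2; cleared 0 line(s) (total 0); column heights now [0 0 3 1 4 4 4], max=4
Drop 4: T rot1 at col 1 lands with bottom-row=2; cleared 0 line(s) (total 0); column heights now [0 5 4 1 4 4 4], max=5

Answer: .......
.......
.......
.#.....
.##.###
.##.#..
..#.#..
..#####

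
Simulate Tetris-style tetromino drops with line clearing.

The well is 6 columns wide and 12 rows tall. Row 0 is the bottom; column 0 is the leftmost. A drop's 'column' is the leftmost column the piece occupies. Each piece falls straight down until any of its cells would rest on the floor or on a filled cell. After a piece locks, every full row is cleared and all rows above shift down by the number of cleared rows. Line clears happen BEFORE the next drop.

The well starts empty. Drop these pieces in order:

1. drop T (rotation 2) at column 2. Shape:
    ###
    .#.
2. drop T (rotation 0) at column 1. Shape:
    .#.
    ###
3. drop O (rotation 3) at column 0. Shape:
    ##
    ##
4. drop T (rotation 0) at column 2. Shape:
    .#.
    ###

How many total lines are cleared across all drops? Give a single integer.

Drop 1: T rot2 at col 2 lands with bottom-row=0; cleared 0 line(s) (total 0); column heights now [0 0 2 2 2 0], max=2
Drop 2: T rot0 at col 1 lands with bottom-row=2; cleared 0 line(s) (total 0); column heights now [0 3 4 3 2 0], max=4
Drop 3: O rot3 at col 0 lands with bottom-row=3; cleared 0 line(s) (total 0); column heights now [5 5 4 3 2 0], max=5
Drop 4: T rot0 at col 2 lands with bottom-row=4; cleared 0 line(s) (total 0); column heights now [5 5 5 6 5 0], max=6

Answer: 0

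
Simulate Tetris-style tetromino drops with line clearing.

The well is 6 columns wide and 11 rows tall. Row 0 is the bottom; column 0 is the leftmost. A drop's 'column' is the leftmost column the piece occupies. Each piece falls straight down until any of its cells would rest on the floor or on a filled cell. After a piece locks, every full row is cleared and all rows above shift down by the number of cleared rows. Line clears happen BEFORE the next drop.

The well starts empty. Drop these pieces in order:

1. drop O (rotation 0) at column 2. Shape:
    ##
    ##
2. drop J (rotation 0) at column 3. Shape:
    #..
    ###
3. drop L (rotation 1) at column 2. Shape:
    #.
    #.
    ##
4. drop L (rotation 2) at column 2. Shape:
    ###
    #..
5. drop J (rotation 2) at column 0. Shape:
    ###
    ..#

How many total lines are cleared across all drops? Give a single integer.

Answer: 0

Derivation:
Drop 1: O rot0 at col 2 lands with bottom-row=0; cleared 0 line(s) (total 0); column heights now [0 0 2 2 0 0], max=2
Drop 2: J rot0 at col 3 lands with bottom-row=2; cleared 0 line(s) (total 0); column heights now [0 0 2 4 3 3], max=4
Drop 3: L rot1 at col 2 lands with bottom-row=4; cleared 0 line(s) (total 0); column heights now [0 0 7 5 3 3], max=7
Drop 4: L rot2 at col 2 lands with bottom-row=7; cleared 0 line(s) (total 0); column heights now [0 0 9 9 9 3], max=9
Drop 5: J rot2 at col 0 lands with bottom-row=9; cleared 0 line(s) (total 0); column heights now [11 11 11 9 9 3], max=11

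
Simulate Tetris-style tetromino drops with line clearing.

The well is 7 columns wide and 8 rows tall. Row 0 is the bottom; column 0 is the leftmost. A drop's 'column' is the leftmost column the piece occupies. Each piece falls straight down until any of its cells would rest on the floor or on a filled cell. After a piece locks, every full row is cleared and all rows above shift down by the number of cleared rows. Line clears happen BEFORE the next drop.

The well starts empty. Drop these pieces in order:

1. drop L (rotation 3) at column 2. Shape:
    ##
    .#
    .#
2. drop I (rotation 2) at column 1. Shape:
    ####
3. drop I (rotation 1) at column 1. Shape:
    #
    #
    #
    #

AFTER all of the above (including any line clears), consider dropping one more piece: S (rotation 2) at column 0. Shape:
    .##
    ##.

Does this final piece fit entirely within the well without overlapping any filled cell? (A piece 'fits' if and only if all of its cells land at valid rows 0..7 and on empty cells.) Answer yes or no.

Drop 1: L rot3 at col 2 lands with bottom-row=0; cleared 0 line(s) (total 0); column heights now [0 0 3 3 0 0 0], max=3
Drop 2: I rot2 at col 1 lands with bottom-row=3; cleared 0 line(s) (total 0); column heights now [0 4 4 4 4 0 0], max=4
Drop 3: I rot1 at col 1 lands with bottom-row=4; cleared 0 line(s) (total 0); column heights now [0 8 4 4 4 0 0], max=8
Test piece S rot2 at col 0 (width 3): heights before test = [0 8 4 4 4 0 0]; fits = False

Answer: no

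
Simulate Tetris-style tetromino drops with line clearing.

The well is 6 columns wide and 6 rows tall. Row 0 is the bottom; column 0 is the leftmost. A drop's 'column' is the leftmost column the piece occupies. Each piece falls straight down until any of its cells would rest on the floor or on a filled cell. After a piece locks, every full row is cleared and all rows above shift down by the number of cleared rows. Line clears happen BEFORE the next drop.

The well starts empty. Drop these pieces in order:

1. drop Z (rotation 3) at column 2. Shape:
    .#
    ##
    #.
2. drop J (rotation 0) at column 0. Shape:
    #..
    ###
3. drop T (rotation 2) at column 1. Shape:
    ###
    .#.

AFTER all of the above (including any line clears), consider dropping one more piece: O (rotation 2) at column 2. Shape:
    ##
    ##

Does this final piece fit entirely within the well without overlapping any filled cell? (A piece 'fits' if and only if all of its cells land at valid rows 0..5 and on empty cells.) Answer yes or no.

Answer: no

Derivation:
Drop 1: Z rot3 at col 2 lands with bottom-row=0; cleared 0 line(s) (total 0); column heights now [0 0 2 3 0 0], max=3
Drop 2: J rot0 at col 0 lands with bottom-row=2; cleared 0 line(s) (total 0); column heights now [4 3 3 3 0 0], max=4
Drop 3: T rot2 at col 1 lands with bottom-row=3; cleared 0 line(s) (total 0); column heights now [4 5 5 5 0 0], max=5
Test piece O rot2 at col 2 (width 2): heights before test = [4 5 5 5 0 0]; fits = False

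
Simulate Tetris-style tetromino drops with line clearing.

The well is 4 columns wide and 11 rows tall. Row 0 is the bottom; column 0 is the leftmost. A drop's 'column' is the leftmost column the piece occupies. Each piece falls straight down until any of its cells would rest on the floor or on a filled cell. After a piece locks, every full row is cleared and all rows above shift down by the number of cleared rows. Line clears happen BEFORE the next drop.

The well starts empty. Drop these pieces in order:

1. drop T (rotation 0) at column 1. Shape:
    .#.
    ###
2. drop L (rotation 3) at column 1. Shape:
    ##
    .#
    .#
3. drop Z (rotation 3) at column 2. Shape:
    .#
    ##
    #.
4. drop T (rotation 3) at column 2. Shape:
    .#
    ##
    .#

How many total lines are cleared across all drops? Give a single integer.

Drop 1: T rot0 at col 1 lands with bottom-row=0; cleared 0 line(s) (total 0); column heights now [0 1 2 1], max=2
Drop 2: L rot3 at col 1 lands with bottom-row=2; cleared 0 line(s) (total 0); column heights now [0 5 5 1], max=5
Drop 3: Z rot3 at col 2 lands with bottom-row=5; cleared 0 line(s) (total 0); column heights now [0 5 7 8], max=8
Drop 4: T rot3 at col 2 lands with bottom-row=8; cleared 0 line(s) (total 0); column heights now [0 5 10 11], max=11

Answer: 0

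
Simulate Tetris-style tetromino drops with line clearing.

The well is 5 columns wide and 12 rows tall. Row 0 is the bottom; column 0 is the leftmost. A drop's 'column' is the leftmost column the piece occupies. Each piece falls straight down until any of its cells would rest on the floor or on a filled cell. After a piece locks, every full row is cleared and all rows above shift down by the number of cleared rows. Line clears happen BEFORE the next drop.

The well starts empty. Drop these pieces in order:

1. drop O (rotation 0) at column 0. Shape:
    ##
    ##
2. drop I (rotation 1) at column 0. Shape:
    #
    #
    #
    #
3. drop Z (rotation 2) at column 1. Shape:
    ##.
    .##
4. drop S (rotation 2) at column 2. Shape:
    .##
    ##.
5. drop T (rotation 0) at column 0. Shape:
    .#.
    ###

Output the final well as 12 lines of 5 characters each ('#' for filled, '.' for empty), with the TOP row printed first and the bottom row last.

Drop 1: O rot0 at col 0 lands with bottom-row=0; cleared 0 line(s) (total 0); column heights now [2 2 0 0 0], max=2
Drop 2: I rot1 at col 0 lands with bottom-row=2; cleared 0 line(s) (total 0); column heights now [6 2 0 0 0], max=6
Drop 3: Z rot2 at col 1 lands with bottom-row=1; cleared 0 line(s) (total 0); column heights now [6 3 3 2 0], max=6
Drop 4: S rot2 at col 2 lands with bottom-row=3; cleared 0 line(s) (total 0); column heights now [6 3 4 5 5], max=6
Drop 5: T rot0 at col 0 lands with bottom-row=6; cleared 0 line(s) (total 0); column heights now [7 8 7 5 5], max=8

Answer: .....
.....
.....
.....
.#...
###..
#....
#..##
#.##.
###..
####.
##...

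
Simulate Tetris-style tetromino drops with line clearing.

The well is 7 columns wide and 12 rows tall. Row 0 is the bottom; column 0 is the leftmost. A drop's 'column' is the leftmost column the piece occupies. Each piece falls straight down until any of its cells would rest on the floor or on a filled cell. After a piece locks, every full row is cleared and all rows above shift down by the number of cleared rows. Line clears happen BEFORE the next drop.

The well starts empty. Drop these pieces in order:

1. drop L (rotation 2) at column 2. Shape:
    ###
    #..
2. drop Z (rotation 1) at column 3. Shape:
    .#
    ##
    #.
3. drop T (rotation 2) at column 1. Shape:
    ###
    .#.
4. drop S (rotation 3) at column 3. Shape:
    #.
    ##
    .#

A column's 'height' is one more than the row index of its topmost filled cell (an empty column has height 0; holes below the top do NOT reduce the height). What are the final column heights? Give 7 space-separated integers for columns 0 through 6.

Answer: 0 5 5 8 7 0 0

Derivation:
Drop 1: L rot2 at col 2 lands with bottom-row=0; cleared 0 line(s) (total 0); column heights now [0 0 2 2 2 0 0], max=2
Drop 2: Z rot1 at col 3 lands with bottom-row=2; cleared 0 line(s) (total 0); column heights now [0 0 2 4 5 0 0], max=5
Drop 3: T rot2 at col 1 lands with bottom-row=3; cleared 0 line(s) (total 0); column heights now [0 5 5 5 5 0 0], max=5
Drop 4: S rot3 at col 3 lands with bottom-row=5; cleared 0 line(s) (total 0); column heights now [0 5 5 8 7 0 0], max=8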